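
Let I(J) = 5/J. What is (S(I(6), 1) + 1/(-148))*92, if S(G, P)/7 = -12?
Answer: -285959/37 ≈ -7728.6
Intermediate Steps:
S(G, P) = -84 (S(G, P) = 7*(-12) = -84)
(S(I(6), 1) + 1/(-148))*92 = (-84 + 1/(-148))*92 = (-84 - 1/148)*92 = -12433/148*92 = -285959/37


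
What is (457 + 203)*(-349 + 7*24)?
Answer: -119460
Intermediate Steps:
(457 + 203)*(-349 + 7*24) = 660*(-349 + 168) = 660*(-181) = -119460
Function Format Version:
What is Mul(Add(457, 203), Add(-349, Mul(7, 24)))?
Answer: -119460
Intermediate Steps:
Mul(Add(457, 203), Add(-349, Mul(7, 24))) = Mul(660, Add(-349, 168)) = Mul(660, -181) = -119460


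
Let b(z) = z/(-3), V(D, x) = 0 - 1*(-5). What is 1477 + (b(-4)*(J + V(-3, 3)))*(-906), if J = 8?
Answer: -14227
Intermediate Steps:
V(D, x) = 5 (V(D, x) = 0 + 5 = 5)
b(z) = -z/3 (b(z) = z*(-⅓) = -z/3)
1477 + (b(-4)*(J + V(-3, 3)))*(-906) = 1477 + ((-⅓*(-4))*(8 + 5))*(-906) = 1477 + ((4/3)*13)*(-906) = 1477 + (52/3)*(-906) = 1477 - 15704 = -14227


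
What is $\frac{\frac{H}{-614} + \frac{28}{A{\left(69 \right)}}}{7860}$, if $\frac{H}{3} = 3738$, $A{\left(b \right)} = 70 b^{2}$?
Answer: $- \frac{133474021}{57441941100} \approx -0.0023236$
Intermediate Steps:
$H = 11214$ ($H = 3 \cdot 3738 = 11214$)
$\frac{\frac{H}{-614} + \frac{28}{A{\left(69 \right)}}}{7860} = \frac{\frac{11214}{-614} + \frac{28}{70 \cdot 69^{2}}}{7860} = \left(11214 \left(- \frac{1}{614}\right) + \frac{28}{70 \cdot 4761}\right) \frac{1}{7860} = \left(- \frac{5607}{307} + \frac{28}{333270}\right) \frac{1}{7860} = \left(- \frac{5607}{307} + 28 \cdot \frac{1}{333270}\right) \frac{1}{7860} = \left(- \frac{5607}{307} + \frac{2}{23805}\right) \frac{1}{7860} = \left(- \frac{133474021}{7308135}\right) \frac{1}{7860} = - \frac{133474021}{57441941100}$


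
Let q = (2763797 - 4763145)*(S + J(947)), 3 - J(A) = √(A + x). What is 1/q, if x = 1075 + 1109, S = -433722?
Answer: 33363/28930898963582680 - √3131/376101686526574840 ≈ 1.1530e-12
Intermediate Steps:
x = 2184
J(A) = 3 - √(2184 + A) (J(A) = 3 - √(A + 2184) = 3 - √(2184 + A))
q = 867155215212 + 1999348*√3131 (q = (2763797 - 4763145)*(-433722 + (3 - √(2184 + 947))) = -1999348*(-433722 + (3 - √3131)) = -1999348*(-433719 - √3131) = 867155215212 + 1999348*√3131 ≈ 8.6727e+11)
1/q = 1/(867155215212 + 1999348*√3131)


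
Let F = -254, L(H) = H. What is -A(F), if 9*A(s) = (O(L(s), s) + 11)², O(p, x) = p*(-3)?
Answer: -597529/9 ≈ -66392.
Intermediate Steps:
O(p, x) = -3*p
A(s) = (11 - 3*s)²/9 (A(s) = (-3*s + 11)²/9 = (11 - 3*s)²/9)
-A(F) = -(-11 + 3*(-254))²/9 = -(-11 - 762)²/9 = -(-773)²/9 = -597529/9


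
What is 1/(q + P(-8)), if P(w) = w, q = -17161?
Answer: -1/17169 ≈ -5.8245e-5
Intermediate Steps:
1/(q + P(-8)) = 1/(-17161 - 8) = 1/(-17169) = -1/17169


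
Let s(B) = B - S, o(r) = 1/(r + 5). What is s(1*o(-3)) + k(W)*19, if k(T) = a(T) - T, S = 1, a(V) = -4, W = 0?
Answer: -153/2 ≈ -76.500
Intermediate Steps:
o(r) = 1/(5 + r)
k(T) = -4 - T
s(B) = -1 + B (s(B) = B - 1*1 = B - 1 = -1 + B)
s(1*o(-3)) + k(W)*19 = (-1 + 1/(5 - 3)) + (-4 - 1*0)*19 = (-1 + 1/2) + (-4 + 0)*19 = (-1 + 1*(1/2)) - 4*19 = (-1 + 1/2) - 76 = -1/2 - 76 = -153/2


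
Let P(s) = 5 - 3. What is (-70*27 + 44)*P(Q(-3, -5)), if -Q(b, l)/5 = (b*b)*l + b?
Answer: -3692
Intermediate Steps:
Q(b, l) = -5*b - 5*l*b**2 (Q(b, l) = -5*((b*b)*l + b) = -5*(b**2*l + b) = -5*(l*b**2 + b) = -5*(b + l*b**2) = -5*b - 5*l*b**2)
P(s) = 2
(-70*27 + 44)*P(Q(-3, -5)) = (-70*27 + 44)*2 = (-1890 + 44)*2 = -1846*2 = -3692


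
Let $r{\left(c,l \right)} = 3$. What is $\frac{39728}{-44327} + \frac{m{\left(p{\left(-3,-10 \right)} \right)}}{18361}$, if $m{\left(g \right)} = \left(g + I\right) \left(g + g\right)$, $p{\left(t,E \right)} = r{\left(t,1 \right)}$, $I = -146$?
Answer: $- \frac{767478374}{813888047} \approx -0.94298$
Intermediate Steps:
$p{\left(t,E \right)} = 3$
$m{\left(g \right)} = 2 g \left(-146 + g\right)$ ($m{\left(g \right)} = \left(g - 146\right) \left(g + g\right) = \left(-146 + g\right) 2 g = 2 g \left(-146 + g\right)$)
$\frac{39728}{-44327} + \frac{m{\left(p{\left(-3,-10 \right)} \right)}}{18361} = \frac{39728}{-44327} + \frac{2 \cdot 3 \left(-146 + 3\right)}{18361} = 39728 \left(- \frac{1}{44327}\right) + 2 \cdot 3 \left(-143\right) \frac{1}{18361} = - \frac{39728}{44327} - \frac{858}{18361} = - \frac{767478374}{813888047}$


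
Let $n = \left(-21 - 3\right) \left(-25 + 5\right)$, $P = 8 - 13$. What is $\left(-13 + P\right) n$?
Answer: $-8640$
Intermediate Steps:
$P = -5$ ($P = 8 - 13 = -5$)
$n = 480$ ($n = \left(-24\right) \left(-20\right) = 480$)
$\left(-13 + P\right) n = \left(-13 - 5\right) 480 = \left(-18\right) 480 = -8640$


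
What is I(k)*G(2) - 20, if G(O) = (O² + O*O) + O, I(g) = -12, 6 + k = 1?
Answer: -140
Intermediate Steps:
k = -5 (k = -6 + 1 = -5)
G(O) = O + 2*O² (G(O) = (O² + O²) + O = 2*O² + O = O + 2*O²)
I(k)*G(2) - 20 = -24*(1 + 2*2) - 20 = -24*(1 + 4) - 20 = -24*5 - 20 = -12*10 - 20 = -120 - 20 = -140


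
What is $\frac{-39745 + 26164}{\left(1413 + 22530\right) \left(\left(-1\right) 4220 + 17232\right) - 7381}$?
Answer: $- \frac{13581}{311538935} \approx -4.3593 \cdot 10^{-5}$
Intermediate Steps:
$\frac{-39745 + 26164}{\left(1413 + 22530\right) \left(\left(-1\right) 4220 + 17232\right) - 7381} = - \frac{13581}{23943 \left(-4220 + 17232\right) - 7381} = - \frac{13581}{23943 \cdot 13012 - 7381} = - \frac{13581}{311546316 - 7381} = - \frac{13581}{311538935}$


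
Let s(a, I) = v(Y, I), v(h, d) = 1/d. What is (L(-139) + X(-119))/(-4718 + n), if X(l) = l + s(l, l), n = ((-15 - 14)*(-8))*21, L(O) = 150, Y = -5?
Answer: 1844/9163 ≈ 0.20124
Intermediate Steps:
s(a, I) = 1/I
n = 4872 (n = -29*(-8)*21 = 232*21 = 4872)
X(l) = l + 1/l
(L(-139) + X(-119))/(-4718 + n) = (150 + (-119 + 1/(-119)))/(-4718 + 4872) = (150 + (-119 - 1/119))/154 = (150 - 14162/119)*(1/154) = (3688/119)*(1/154) = 1844/9163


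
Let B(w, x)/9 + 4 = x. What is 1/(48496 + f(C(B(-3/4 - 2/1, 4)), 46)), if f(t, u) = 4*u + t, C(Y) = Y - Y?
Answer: 1/48680 ≈ 2.0542e-5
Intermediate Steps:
B(w, x) = -36 + 9*x
C(Y) = 0
f(t, u) = t + 4*u
1/(48496 + f(C(B(-3/4 - 2/1, 4)), 46)) = 1/(48496 + (0 + 4*46)) = 1/(48496 + (0 + 184)) = 1/(48496 + 184) = 1/48680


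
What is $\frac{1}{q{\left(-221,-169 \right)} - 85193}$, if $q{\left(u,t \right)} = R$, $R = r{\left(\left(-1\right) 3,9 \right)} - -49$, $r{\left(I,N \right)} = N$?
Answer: $- \frac{1}{85135} \approx -1.1746 \cdot 10^{-5}$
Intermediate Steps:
$R = 58$ ($R = 9 - -49 = 9 + 49 = 58$)
$q{\left(u,t \right)} = 58$
$\frac{1}{q{\left(-221,-169 \right)} - 85193} = \frac{1}{58 - 85193} = \frac{1}{-85135} = - \frac{1}{85135}$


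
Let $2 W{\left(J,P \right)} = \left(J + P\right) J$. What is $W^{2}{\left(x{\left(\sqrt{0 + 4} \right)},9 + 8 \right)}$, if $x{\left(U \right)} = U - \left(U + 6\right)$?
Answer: $1089$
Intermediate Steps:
$x{\left(U \right)} = -6$ ($x{\left(U \right)} = U - \left(6 + U\right) = -6$)
$W{\left(J,P \right)} = \frac{J \left(J + P\right)}{2}$ ($W{\left(J,P \right)} = \frac{\left(J + P\right) J}{2} = \frac{J \left(J + P\right)}{2}$)
$W^{2}{\left(x{\left(\sqrt{0 + 4} \right)},9 + 8 \right)} = \left(\frac{1}{2} \left(-6\right) \left(-6 + \left(9 + 8\right)\right)\right)^{2} = \left(\frac{1}{2} \left(-6\right) \left(-6 + 17\right)\right)^{2} = \left(\frac{1}{2} \left(-6\right) 11\right)^{2} = \left(-33\right)^{2} = 1089$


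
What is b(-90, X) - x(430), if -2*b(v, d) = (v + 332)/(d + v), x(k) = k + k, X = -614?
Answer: -55029/64 ≈ -859.83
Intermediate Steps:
x(k) = 2*k
b(v, d) = -(332 + v)/(2*(d + v)) (b(v, d) = -(v + 332)/(2*(d + v)) = -(332 + v)/(2*(d + v)))
b(-90, X) - x(430) = (-166 - ½*(-90))/(-614 - 90) - 2*430 = (-166 + 45)/(-704) - 1*860 = -1/704*(-121) - 860 = 11/64 - 860 = -55029/64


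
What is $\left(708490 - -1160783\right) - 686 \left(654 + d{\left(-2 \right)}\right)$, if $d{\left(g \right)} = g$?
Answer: $1422001$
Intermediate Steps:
$\left(708490 - -1160783\right) - 686 \left(654 + d{\left(-2 \right)}\right) = \left(708490 - -1160783\right) - 686 \left(654 - 2\right) = \left(708490 + 1160783\right) - 686 \cdot 652 = 1869273 - 447272 = 1422001$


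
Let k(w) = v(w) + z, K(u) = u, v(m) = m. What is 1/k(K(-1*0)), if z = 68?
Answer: 1/68 ≈ 0.014706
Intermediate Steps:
k(w) = 68 + w (k(w) = w + 68 = 68 + w)
1/k(K(-1*0)) = 1/(68 - 1*0) = 1/(68 + 0) = 1/68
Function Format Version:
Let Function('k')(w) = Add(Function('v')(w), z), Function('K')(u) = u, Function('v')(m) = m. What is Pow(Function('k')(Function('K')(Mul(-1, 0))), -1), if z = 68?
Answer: Rational(1, 68) ≈ 0.014706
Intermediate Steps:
Function('k')(w) = Add(68, w) (Function('k')(w) = Add(w, 68) = Add(68, w))
Pow(Function('k')(Function('K')(Mul(-1, 0))), -1) = Pow(Add(68, Mul(-1, 0)), -1) = Pow(Add(68, 0), -1) = Pow(68, -1) = Rational(1, 68)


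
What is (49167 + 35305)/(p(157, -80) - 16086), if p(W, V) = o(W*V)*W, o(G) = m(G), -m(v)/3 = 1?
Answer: -84472/16557 ≈ -5.1019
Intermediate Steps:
m(v) = -3 (m(v) = -3*1 = -3)
o(G) = -3
p(W, V) = -3*W
(49167 + 35305)/(p(157, -80) - 16086) = (49167 + 35305)/(-3*157 - 16086) = 84472/(-471 - 16086) = 84472/(-16557) = 84472*(-1/16557) = -84472/16557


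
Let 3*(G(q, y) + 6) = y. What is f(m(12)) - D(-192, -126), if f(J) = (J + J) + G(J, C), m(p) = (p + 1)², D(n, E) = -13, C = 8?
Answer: 1043/3 ≈ 347.67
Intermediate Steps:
G(q, y) = -6 + y/3
m(p) = (1 + p)²
f(J) = -10/3 + 2*J (f(J) = (J + J) + (-6 + (⅓)*8) = 2*J + (-6 + 8/3) = 2*J - 10/3 = -10/3 + 2*J)
f(m(12)) - D(-192, -126) = (-10/3 + 2*(1 + 12)²) - 1*(-13) = (-10/3 + 2*13²) + 13 = (-10/3 + 2*169) + 13 = (-10/3 + 338) + 13 = 1004/3 + 13 = 1043/3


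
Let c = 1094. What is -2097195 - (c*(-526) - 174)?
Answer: -1521577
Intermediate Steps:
-2097195 - (c*(-526) - 174) = -2097195 - (1094*(-526) - 174) = -2097195 - (-575444 - 174) = -2097195 - 1*(-575618) = -2097195 + 575618 = -1521577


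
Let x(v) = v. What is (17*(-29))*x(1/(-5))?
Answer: 493/5 ≈ 98.600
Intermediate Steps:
(17*(-29))*x(1/(-5)) = (17*(-29))/(-5) = -493*(-⅕) = 493/5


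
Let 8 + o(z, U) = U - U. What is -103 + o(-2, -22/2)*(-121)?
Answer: 865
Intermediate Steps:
o(z, U) = -8 (o(z, U) = -8 + (U - U) = -8 + 0 = -8)
-103 + o(-2, -22/2)*(-121) = -103 - 8*(-121) = -103 + 968 = 865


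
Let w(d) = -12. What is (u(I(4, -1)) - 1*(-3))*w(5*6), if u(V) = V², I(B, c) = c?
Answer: -48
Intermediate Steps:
(u(I(4, -1)) - 1*(-3))*w(5*6) = ((-1)² - 1*(-3))*(-12) = (1 + 3)*(-12) = 4*(-12) = -48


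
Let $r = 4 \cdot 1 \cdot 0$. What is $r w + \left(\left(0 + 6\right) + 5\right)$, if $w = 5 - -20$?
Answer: $11$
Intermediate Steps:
$r = 0$ ($r = 4 \cdot 0 = 0$)
$w = 25$ ($w = 5 + 20 = 25$)
$r w + \left(\left(0 + 6\right) + 5\right) = 0 \cdot 25 + \left(\left(0 + 6\right) + 5\right) = 0 + \left(6 + 5\right) = 0 + 11 = 11$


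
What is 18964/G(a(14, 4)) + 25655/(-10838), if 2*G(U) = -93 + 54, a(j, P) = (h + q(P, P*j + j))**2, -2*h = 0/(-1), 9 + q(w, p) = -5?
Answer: -412064209/422682 ≈ -974.88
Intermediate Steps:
q(w, p) = -14 (q(w, p) = -9 - 5 = -14)
h = 0 (h = -0/(-1) = -0*(-1) = -1/2*0 = 0)
a(j, P) = 196 (a(j, P) = (0 - 14)**2 = (-14)**2 = 196)
G(U) = -39/2 (G(U) = (-93 + 54)/2 = (1/2)*(-39) = -39/2)
18964/G(a(14, 4)) + 25655/(-10838) = 18964/(-39/2) + 25655/(-10838) = 18964*(-2/39) + 25655*(-1/10838) = -37928/39 - 25655/10838 = -412064209/422682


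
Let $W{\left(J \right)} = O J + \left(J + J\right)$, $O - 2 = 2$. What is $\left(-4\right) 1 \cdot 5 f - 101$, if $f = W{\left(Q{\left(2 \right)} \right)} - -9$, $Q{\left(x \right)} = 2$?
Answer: $-521$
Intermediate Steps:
$O = 4$ ($O = 2 + 2 = 4$)
$W{\left(J \right)} = 6 J$ ($W{\left(J \right)} = 4 J + \left(J + J\right) = 4 J + 2 J = 6 J$)
$f = 21$ ($f = 6 \cdot 2 - -9 = 12 + 9 = 21$)
$\left(-4\right) 1 \cdot 5 f - 101 = \left(-4\right) 1 \cdot 5 \cdot 21 - 101 = \left(-4\right) 5 \cdot 21 - 101 = \left(-20\right) 21 - 101 = -420 - 101 = -521$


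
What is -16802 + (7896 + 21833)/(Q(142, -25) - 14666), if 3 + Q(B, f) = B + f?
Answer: -244532433/14552 ≈ -16804.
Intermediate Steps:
Q(B, f) = -3 + B + f (Q(B, f) = -3 + (B + f) = -3 + B + f)
-16802 + (7896 + 21833)/(Q(142, -25) - 14666) = -16802 + (7896 + 21833)/((-3 + 142 - 25) - 14666) = -16802 + 29729/(114 - 14666) = -16802 + 29729/(-14552) = -16802 + 29729*(-1/14552) = -16802 - 29729/14552 = -244532433/14552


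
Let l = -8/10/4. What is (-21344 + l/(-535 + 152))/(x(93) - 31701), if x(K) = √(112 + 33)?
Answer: 1295739034059/1924485485240 + 40873759*√145/1924485485240 ≈ 0.67355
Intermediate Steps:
x(K) = √145
l = -⅕ (l = -8*⅒*(¼) = -⅘*¼ = -⅕ ≈ -0.20000)
(-21344 + l/(-535 + 152))/(x(93) - 31701) = (-21344 - 1/(5*(-535 + 152)))/(√145 - 31701) = (-21344 - ⅕/(-383))/(-31701 + √145) = (-21344 - ⅕*(-1/383))/(-31701 + √145) = (-21344 + 1/1915)/(-31701 + √145) = -40873759/(1915*(-31701 + √145))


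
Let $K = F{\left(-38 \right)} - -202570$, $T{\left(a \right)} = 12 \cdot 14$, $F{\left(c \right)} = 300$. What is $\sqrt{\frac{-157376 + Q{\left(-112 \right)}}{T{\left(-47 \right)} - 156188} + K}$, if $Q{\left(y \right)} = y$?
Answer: $\frac{\sqrt{308645930076610}}{39005} \approx 450.41$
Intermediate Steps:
$T{\left(a \right)} = 168$
$K = 202870$ ($K = 300 - -202570 = 300 + 202570 = 202870$)
$\sqrt{\frac{-157376 + Q{\left(-112 \right)}}{T{\left(-47 \right)} - 156188} + K} = \sqrt{\frac{-157376 - 112}{168 - 156188} + 202870} = \sqrt{- \frac{157488}{-156020} + 202870} = \sqrt{\left(-157488\right) \left(- \frac{1}{156020}\right) + 202870} = \sqrt{\frac{39372}{39005} + 202870} = \sqrt{\frac{7912983722}{39005}} = \frac{\sqrt{308645930076610}}{39005}$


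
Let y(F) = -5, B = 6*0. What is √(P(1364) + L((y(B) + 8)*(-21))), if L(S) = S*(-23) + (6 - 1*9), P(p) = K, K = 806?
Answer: 2*√563 ≈ 47.455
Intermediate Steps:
B = 0
P(p) = 806
L(S) = -3 - 23*S (L(S) = -23*S + (6 - 9) = -23*S - 3 = -3 - 23*S)
√(P(1364) + L((y(B) + 8)*(-21))) = √(806 + (-3 - 23*(-5 + 8)*(-21))) = √(806 + (-3 - 69*(-21))) = √(806 + (-3 - 23*(-63))) = √(806 + (-3 + 1449)) = √(806 + 1446) = √2252 = 2*√563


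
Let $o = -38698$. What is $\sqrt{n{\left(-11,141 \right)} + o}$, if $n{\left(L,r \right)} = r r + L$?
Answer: $6 i \sqrt{523} \approx 137.22 i$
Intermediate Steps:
$n{\left(L,r \right)} = L + r^{2}$ ($n{\left(L,r \right)} = r^{2} + L = L + r^{2}$)
$\sqrt{n{\left(-11,141 \right)} + o} = \sqrt{\left(-11 + 141^{2}\right) - 38698} = \sqrt{\left(-11 + 19881\right) - 38698} = \sqrt{19870 - 38698} = \sqrt{-18828} = 6 i \sqrt{523}$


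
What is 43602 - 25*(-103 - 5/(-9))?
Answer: 415468/9 ≈ 46163.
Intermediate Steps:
43602 - 25*(-103 - 5/(-9)) = 43602 - 25*(-103 - ⅑*(-5)) = 43602 - 25*(-103 + 5/9) = 43602 - 25*(-922)/9 = 43602 - 1*(-23050/9) = 43602 + 23050/9 = 415468/9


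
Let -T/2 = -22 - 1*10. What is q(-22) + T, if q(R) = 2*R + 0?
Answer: 20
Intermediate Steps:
q(R) = 2*R
T = 64 (T = -2*(-22 - 1*10) = -2*(-22 - 10) = -2*(-32) = 64)
q(-22) + T = 2*(-22) + 64 = -44 + 64 = 20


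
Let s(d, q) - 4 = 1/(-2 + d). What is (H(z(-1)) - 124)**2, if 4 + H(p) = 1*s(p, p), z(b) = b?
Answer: 139129/9 ≈ 15459.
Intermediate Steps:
s(d, q) = 4 + 1/(-2 + d)
H(p) = -4 + (-7 + 4*p)/(-2 + p) (H(p) = -4 + 1*((-7 + 4*p)/(-2 + p)) = -4 + (-7 + 4*p)/(-2 + p))
(H(z(-1)) - 124)**2 = (1/(-2 - 1) - 124)**2 = (1/(-3) - 124)**2 = (-1/3 - 124)**2 = (-373/3)**2 = 139129/9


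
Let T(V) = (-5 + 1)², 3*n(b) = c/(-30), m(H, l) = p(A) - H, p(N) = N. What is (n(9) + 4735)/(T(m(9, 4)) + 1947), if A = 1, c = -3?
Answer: 10927/4530 ≈ 2.4121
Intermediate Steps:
m(H, l) = 1 - H
n(b) = 1/30 (n(b) = (-3/(-30))/3 = (-3*(-1/30))/3 = (⅓)*(⅒) = 1/30)
T(V) = 16 (T(V) = (-4)² = 16)
(n(9) + 4735)/(T(m(9, 4)) + 1947) = (1/30 + 4735)/(16 + 1947) = (142051/30)/1963 = (142051/30)*(1/1963) = 10927/4530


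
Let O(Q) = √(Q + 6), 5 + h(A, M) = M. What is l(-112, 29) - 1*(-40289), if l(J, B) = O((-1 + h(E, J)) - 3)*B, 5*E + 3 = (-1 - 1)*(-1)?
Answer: 40289 + 29*I*√115 ≈ 40289.0 + 310.99*I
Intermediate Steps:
E = -⅕ (E = -⅗ + ((-1 - 1)*(-1))/5 = -⅗ + (-2*(-1))/5 = -⅗ + (⅕)*2 = -⅗ + ⅖ = -⅕ ≈ -0.20000)
h(A, M) = -5 + M
O(Q) = √(6 + Q)
l(J, B) = B*√(-3 + J) (l(J, B) = √(6 + ((-1 + (-5 + J)) - 3))*B = √(6 + ((-6 + J) - 3))*B = √(6 + (-9 + J))*B = √(-3 + J)*B = B*√(-3 + J))
l(-112, 29) - 1*(-40289) = 29*√(-3 - 112) - 1*(-40289) = 29*√(-115) + 40289 = 29*(I*√115) + 40289 = 29*I*√115 + 40289 = 40289 + 29*I*√115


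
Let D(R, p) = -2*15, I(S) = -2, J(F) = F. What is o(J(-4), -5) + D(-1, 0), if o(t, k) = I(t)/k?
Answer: -148/5 ≈ -29.600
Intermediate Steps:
D(R, p) = -30
o(t, k) = -2/k
o(J(-4), -5) + D(-1, 0) = -2/(-5) - 30 = -2*(-1/5) - 30 = 2/5 - 30 = -148/5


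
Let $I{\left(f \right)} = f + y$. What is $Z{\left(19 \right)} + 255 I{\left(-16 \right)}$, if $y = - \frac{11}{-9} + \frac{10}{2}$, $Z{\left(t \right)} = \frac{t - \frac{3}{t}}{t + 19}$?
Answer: $- \frac{2699743}{1083} \approx -2492.8$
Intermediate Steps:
$Z{\left(t \right)} = \frac{t - \frac{3}{t}}{19 + t}$
$y = \frac{56}{9}$ ($y = \left(-11\right) \left(- \frac{1}{9}\right) + 10 \cdot \frac{1}{2} = \frac{11}{9} + 5 = \frac{56}{9} \approx 6.2222$)
$I{\left(f \right)} = \frac{56}{9} + f$ ($I{\left(f \right)} = f + \frac{56}{9} = \frac{56}{9} + f$)
$Z{\left(19 \right)} + 255 I{\left(-16 \right)} = \frac{-3 + 19^{2}}{19 \left(19 + 19\right)} + 255 \left(\frac{56}{9} - 16\right) = \frac{-3 + 361}{19 \cdot 38} + 255 \left(- \frac{88}{9}\right) = \frac{1}{19} \cdot \frac{1}{38} \cdot 358 - \frac{7480}{3} = \frac{179}{361} - \frac{7480}{3} = - \frac{2699743}{1083}$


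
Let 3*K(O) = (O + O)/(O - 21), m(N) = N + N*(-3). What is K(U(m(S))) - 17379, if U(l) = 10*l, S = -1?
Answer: -52177/3 ≈ -17392.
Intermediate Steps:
m(N) = -2*N (m(N) = N - 3*N = -2*N)
K(O) = 2*O/(3*(-21 + O)) (K(O) = ((O + O)/(O - 21))/3 = ((2*O)/(-21 + O))/3 = (2*O/(-21 + O))/3 = 2*O/(3*(-21 + O)))
K(U(m(S))) - 17379 = 2*(10*(-2*(-1)))/(3*(-21 + 10*(-2*(-1)))) - 17379 = 2*(10*2)/(3*(-21 + 10*2)) - 17379 = (⅔)*20/(-21 + 20) - 17379 = (⅔)*20/(-1) - 17379 = (⅔)*20*(-1) - 17379 = -40/3 - 17379 = -52177/3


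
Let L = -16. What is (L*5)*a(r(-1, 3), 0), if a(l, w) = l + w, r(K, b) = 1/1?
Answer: -80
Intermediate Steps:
r(K, b) = 1
(L*5)*a(r(-1, 3), 0) = (-16*5)*(1 + 0) = -80*1 = -80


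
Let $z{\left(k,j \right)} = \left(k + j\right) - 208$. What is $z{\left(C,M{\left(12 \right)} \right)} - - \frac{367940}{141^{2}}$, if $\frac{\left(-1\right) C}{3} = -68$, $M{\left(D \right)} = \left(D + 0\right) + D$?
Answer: $\frac{765560}{19881} \approx 38.507$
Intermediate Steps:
$M{\left(D \right)} = 2 D$ ($M{\left(D \right)} = D + D = 2 D$)
$C = 204$ ($C = \left(-3\right) \left(-68\right) = 204$)
$z{\left(k,j \right)} = -208 + j + k$ ($z{\left(k,j \right)} = \left(j + k\right) - 208 = -208 + j + k$)
$z{\left(C,M{\left(12 \right)} \right)} - - \frac{367940}{141^{2}} = \left(-208 + 2 \cdot 12 + 204\right) - - \frac{367940}{141^{2}} = \left(-208 + 24 + 204\right) - - \frac{367940}{19881} = 20 - \left(-367940\right) \frac{1}{19881} = 20 - - \frac{367940}{19881} = 20 + \frac{367940}{19881} = \frac{765560}{19881}$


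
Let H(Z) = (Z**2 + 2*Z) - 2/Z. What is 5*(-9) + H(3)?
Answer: -92/3 ≈ -30.667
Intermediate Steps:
H(Z) = Z**2 - 2/Z + 2*Z
5*(-9) + H(3) = 5*(-9) + (-2 + 3**2*(2 + 3))/3 = -45 + (-2 + 9*5)/3 = -45 + (-2 + 45)/3 = -45 + (1/3)*43 = -45 + 43/3 = -92/3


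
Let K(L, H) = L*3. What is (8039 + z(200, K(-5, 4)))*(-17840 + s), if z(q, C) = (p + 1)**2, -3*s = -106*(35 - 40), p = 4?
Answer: -145286400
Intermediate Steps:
s = -530/3 (s = -(-106)*(35 - 40)/3 = -(-106)*(-5)/3 = -1/3*530 = -530/3 ≈ -176.67)
K(L, H) = 3*L
z(q, C) = 25 (z(q, C) = (4 + 1)**2 = 5**2 = 25)
(8039 + z(200, K(-5, 4)))*(-17840 + s) = (8039 + 25)*(-17840 - 530/3) = 8064*(-54050/3) = -145286400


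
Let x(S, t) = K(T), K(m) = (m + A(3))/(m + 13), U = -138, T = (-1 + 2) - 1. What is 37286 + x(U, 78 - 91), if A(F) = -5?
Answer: 484713/13 ≈ 37286.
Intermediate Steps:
T = 0 (T = 1 - 1 = 0)
K(m) = (-5 + m)/(13 + m) (K(m) = (m - 5)/(m + 13) = (-5 + m)/(13 + m))
x(S, t) = -5/13 (x(S, t) = (-5 + 0)/(13 + 0) = -5/13)
37286 + x(U, 78 - 91) = 37286 - 5/13 = 484713/13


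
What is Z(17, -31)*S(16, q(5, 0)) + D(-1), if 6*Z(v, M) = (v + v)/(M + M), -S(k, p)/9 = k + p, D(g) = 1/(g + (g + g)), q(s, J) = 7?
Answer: 3457/186 ≈ 18.586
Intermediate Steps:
D(g) = 1/(3*g) (D(g) = 1/(g + 2*g) = 1/(3*g))
S(k, p) = -9*k - 9*p (S(k, p) = -9*(k + p) = -9*k - 9*p)
Z(v, M) = v/(6*M) (Z(v, M) = ((v + v)/(M + M))/6 = ((2*v)/((2*M)))/6 = ((2*v)*(1/(2*M)))/6 = (v/M)/6 = v/(6*M))
Z(17, -31)*S(16, q(5, 0)) + D(-1) = ((⅙)*17/(-31))*(-9*16 - 9*7) + (⅓)/(-1) = ((⅙)*17*(-1/31))*(-144 - 63) + (⅓)*(-1) = -17/186*(-207) - ⅓ = 1173/62 - ⅓ = 3457/186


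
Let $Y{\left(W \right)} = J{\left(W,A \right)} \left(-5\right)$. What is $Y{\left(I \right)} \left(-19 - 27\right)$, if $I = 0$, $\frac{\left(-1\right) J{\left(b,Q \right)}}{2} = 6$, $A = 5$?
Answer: $-2760$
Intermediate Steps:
$J{\left(b,Q \right)} = -12$ ($J{\left(b,Q \right)} = \left(-2\right) 6 = -12$)
$Y{\left(W \right)} = 60$ ($Y{\left(W \right)} = \left(-12\right) \left(-5\right) = 60$)
$Y{\left(I \right)} \left(-19 - 27\right) = 60 \left(-19 - 27\right) = 60 \left(-46\right) = -2760$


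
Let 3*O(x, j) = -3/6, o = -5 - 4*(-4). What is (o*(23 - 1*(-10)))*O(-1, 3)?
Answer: -121/2 ≈ -60.500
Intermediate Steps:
o = 11 (o = -5 + 16 = 11)
O(x, j) = -1/6 (O(x, j) = (-3/6)/3 = (-3*1/6)/3 = (1/3)*(-1/2) = -1/6)
(o*(23 - 1*(-10)))*O(-1, 3) = (11*(23 - 1*(-10)))*(-1/6) = (11*(23 + 10))*(-1/6) = (11*33)*(-1/6) = 363*(-1/6) = -121/2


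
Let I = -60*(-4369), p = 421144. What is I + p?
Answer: 683284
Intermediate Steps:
I = 262140
I + p = 262140 + 421144 = 683284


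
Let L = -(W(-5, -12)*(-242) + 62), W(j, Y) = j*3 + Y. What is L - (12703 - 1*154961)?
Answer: 135662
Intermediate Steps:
W(j, Y) = Y + 3*j (W(j, Y) = 3*j + Y = Y + 3*j)
L = -6596 (L = -((-12 + 3*(-5))*(-242) + 62) = -((-12 - 15)*(-242) + 62) = -(-27*(-242) + 62) = -(6534 + 62) = -1*6596 = -6596)
L - (12703 - 1*154961) = -6596 - (12703 - 1*154961) = -6596 - (12703 - 154961) = -6596 - 1*(-142258) = -6596 + 142258 = 135662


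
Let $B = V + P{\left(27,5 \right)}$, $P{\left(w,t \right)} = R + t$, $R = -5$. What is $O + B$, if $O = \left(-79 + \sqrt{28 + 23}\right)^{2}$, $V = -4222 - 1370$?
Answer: $700 - 158 \sqrt{51} \approx -428.35$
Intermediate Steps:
$V = -5592$ ($V = -4222 - 1370 = -5592$)
$P{\left(w,t \right)} = -5 + t$
$B = -5592$ ($B = -5592 + \left(-5 + 5\right) = -5592 + 0 = -5592$)
$O = \left(-79 + \sqrt{51}\right)^{2} \approx 5163.7$
$O + B = \left(79 - \sqrt{51}\right)^{2} - 5592 = -5592 + \left(79 - \sqrt{51}\right)^{2}$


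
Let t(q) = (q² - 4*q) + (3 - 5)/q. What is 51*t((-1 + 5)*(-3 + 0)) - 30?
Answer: 19541/2 ≈ 9770.5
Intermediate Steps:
t(q) = q² - 4*q - 2/q (t(q) = (q² - 4*q) - 2/q = q² - 4*q - 2/q)
51*t((-1 + 5)*(-3 + 0)) - 30 = 51*((-2 + ((-1 + 5)*(-3 + 0))²*(-4 + (-1 + 5)*(-3 + 0)))/(((-1 + 5)*(-3 + 0)))) - 30 = 51*((-2 + (4*(-3))²*(-4 + 4*(-3)))/((4*(-3)))) - 30 = 51*((-2 + (-12)²*(-4 - 12))/(-12)) - 30 = 51*(-(-2 + 144*(-16))/12) - 30 = 51*(-(-2 - 2304)/12) - 30 = 51*(-1/12*(-2306)) - 30 = 51*(1153/6) - 30 = 19601/2 - 30 = 19541/2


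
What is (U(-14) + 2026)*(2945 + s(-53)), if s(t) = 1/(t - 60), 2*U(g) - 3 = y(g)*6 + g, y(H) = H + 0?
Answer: 658413144/113 ≈ 5.8267e+6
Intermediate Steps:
y(H) = H
U(g) = 3/2 + 7*g/2 (U(g) = 3/2 + (g*6 + g)/2 = 3/2 + (6*g + g)/2 = 3/2 + (7*g)/2 = 3/2 + 7*g/2)
s(t) = 1/(-60 + t)
(U(-14) + 2026)*(2945 + s(-53)) = ((3/2 + (7/2)*(-14)) + 2026)*(2945 + 1/(-60 - 53)) = ((3/2 - 49) + 2026)*(2945 + 1/(-113)) = (-95/2 + 2026)*(2945 - 1/113) = (3957/2)*(332784/113) = 658413144/113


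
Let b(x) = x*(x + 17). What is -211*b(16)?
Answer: -111408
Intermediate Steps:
b(x) = x*(17 + x)
-211*b(16) = -3376*(17 + 16) = -3376*33 = -211*528 = -111408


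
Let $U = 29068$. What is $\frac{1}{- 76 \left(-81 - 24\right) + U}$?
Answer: $\frac{1}{37048} \approx 2.6992 \cdot 10^{-5}$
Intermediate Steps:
$\frac{1}{- 76 \left(-81 - 24\right) + U} = \frac{1}{- 76 \left(-81 - 24\right) + 29068} = \frac{1}{\left(-76\right) \left(-105\right) + 29068} = \frac{1}{7980 + 29068} = \frac{1}{37048}$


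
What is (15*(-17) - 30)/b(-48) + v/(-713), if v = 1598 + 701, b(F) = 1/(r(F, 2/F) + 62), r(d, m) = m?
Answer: -100740337/5704 ≈ -17661.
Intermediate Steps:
b(F) = 1/(62 + 2/F) (b(F) = 1/(2/F + 62) = 1/(62 + 2/F))
v = 2299
(15*(-17) - 30)/b(-48) + v/(-713) = (15*(-17) - 30)/(((½)*(-48)/(1 + 31*(-48)))) + 2299/(-713) = (-255 - 30)/(((½)*(-48)/(1 - 1488))) + 2299*(-1/713) = -285/((½)*(-48)/(-1487)) - 2299/713 = -285/((½)*(-48)*(-1/1487)) - 2299/713 = -285/24/1487 - 2299/713 = -285*1487/24 - 2299/713 = -141265/8 - 2299/713 = -100740337/5704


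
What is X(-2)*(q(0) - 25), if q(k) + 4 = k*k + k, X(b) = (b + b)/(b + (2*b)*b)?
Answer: 58/3 ≈ 19.333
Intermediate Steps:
X(b) = 2*b/(b + 2*b²) (X(b) = (2*b)/(b + 2*b²) = 2*b/(b + 2*b²))
q(k) = -4 + k + k² (q(k) = -4 + (k*k + k) = -4 + (k² + k) = -4 + (k + k²) = -4 + k + k²)
X(-2)*(q(0) - 25) = (2/(1 + 2*(-2)))*((-4 + 0 + 0²) - 25) = (2/(1 - 4))*((-4 + 0 + 0) - 25) = (2/(-3))*(-4 - 25) = (2*(-⅓))*(-29) = -⅔*(-29) = 58/3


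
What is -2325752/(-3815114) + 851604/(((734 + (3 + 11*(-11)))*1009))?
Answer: 586815442993/296407652002 ≈ 1.9798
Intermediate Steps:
-2325752/(-3815114) + 851604/(((734 + (3 + 11*(-11)))*1009)) = -2325752*(-1/3815114) + 851604/(((734 + (3 - 121))*1009)) = 1162876/1907557 + 851604/(((734 - 118)*1009)) = 1162876/1907557 + 851604/((616*1009)) = 1162876/1907557 + 851604/621544 = 1162876/1907557 + 851604*(1/621544) = 1162876/1907557 + 212901/155386 = 586815442993/296407652002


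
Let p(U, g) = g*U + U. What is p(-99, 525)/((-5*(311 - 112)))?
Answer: 52074/995 ≈ 52.336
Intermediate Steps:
p(U, g) = U + U*g (p(U, g) = U*g + U = U + U*g)
p(-99, 525)/((-5*(311 - 112))) = (-99*(1 + 525))/((-5*(311 - 112))) = (-99*526)/((-5*199)) = -52074/(-995) = -52074*(-1/995) = 52074/995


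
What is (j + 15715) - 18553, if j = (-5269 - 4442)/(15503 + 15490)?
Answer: -29322615/10331 ≈ -2838.3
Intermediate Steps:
j = -3237/10331 (j = -9711/30993 = -9711*1/30993 = -3237/10331 ≈ -0.31333)
(j + 15715) - 18553 = (-3237/10331 + 15715) - 18553 = 162348428/10331 - 18553 = -29322615/10331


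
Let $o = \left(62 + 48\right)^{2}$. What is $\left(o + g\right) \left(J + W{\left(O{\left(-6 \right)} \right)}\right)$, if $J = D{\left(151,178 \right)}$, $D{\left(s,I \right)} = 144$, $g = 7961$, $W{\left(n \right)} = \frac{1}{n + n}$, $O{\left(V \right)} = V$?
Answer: $\frac{11548449}{4} \approx 2.8871 \cdot 10^{6}$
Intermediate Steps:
$o = 12100$ ($o = 110^{2} = 12100$)
$W{\left(n \right)} = \frac{1}{2 n}$
$J = 144$
$\left(o + g\right) \left(J + W{\left(O{\left(-6 \right)} \right)}\right) = \left(12100 + 7961\right) \left(144 + \frac{1}{2 \left(-6\right)}\right) = 20061 \left(144 + \frac{1}{2} \left(- \frac{1}{6}\right)\right) = 20061 \left(144 - \frac{1}{12}\right) = 20061 \cdot \frac{1727}{12} = \frac{11548449}{4}$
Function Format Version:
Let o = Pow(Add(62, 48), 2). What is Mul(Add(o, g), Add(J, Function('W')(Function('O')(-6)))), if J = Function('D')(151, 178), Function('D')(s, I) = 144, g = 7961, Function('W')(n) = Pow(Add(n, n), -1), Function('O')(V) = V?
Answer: Rational(11548449, 4) ≈ 2.8871e+6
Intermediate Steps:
o = 12100 (o = Pow(110, 2) = 12100)
Function('W')(n) = Mul(Rational(1, 2), Pow(n, -1)) (Function('W')(n) = Pow(Mul(2, n), -1) = Mul(Rational(1, 2), Pow(n, -1)))
J = 144
Mul(Add(o, g), Add(J, Function('W')(Function('O')(-6)))) = Mul(Add(12100, 7961), Add(144, Mul(Rational(1, 2), Pow(-6, -1)))) = Mul(20061, Add(144, Mul(Rational(1, 2), Rational(-1, 6)))) = Mul(20061, Add(144, Rational(-1, 12))) = Mul(20061, Rational(1727, 12)) = Rational(11548449, 4)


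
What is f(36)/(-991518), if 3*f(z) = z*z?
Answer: -72/165253 ≈ -0.00043570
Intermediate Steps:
f(z) = z²/3 (f(z) = (z*z)/3 = z²/3)
f(36)/(-991518) = ((⅓)*36²)/(-991518) = ((⅓)*1296)*(-1/991518) = 432*(-1/991518) = -72/165253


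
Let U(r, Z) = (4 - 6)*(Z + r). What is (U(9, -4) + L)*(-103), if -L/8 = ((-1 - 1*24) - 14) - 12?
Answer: -40994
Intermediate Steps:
U(r, Z) = -2*Z - 2*r (U(r, Z) = -2*(Z + r) = -2*Z - 2*r)
L = 408 (L = -8*(((-1 - 1*24) - 14) - 12) = -8*(((-1 - 24) - 14) - 12) = -8*((-25 - 14) - 12) = -8*(-39 - 12) = -8*(-51) = 408)
(U(9, -4) + L)*(-103) = ((-2*(-4) - 2*9) + 408)*(-103) = ((8 - 18) + 408)*(-103) = (-10 + 408)*(-103) = 398*(-103) = -40994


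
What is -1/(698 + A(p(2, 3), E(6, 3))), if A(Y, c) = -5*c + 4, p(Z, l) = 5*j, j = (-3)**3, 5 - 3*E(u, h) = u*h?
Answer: -3/2171 ≈ -0.0013819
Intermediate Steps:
E(u, h) = 5/3 - h*u/3 (E(u, h) = 5/3 - u*h/3 = 5/3 - h*u/3)
j = -27
p(Z, l) = -135 (p(Z, l) = 5*(-27) = -135)
A(Y, c) = 4 - 5*c
-1/(698 + A(p(2, 3), E(6, 3))) = -1/(698 + (4 - 5*(5/3 - 1/3*3*6))) = -1/(698 + (4 - 5*(5/3 - 6))) = -1/(698 + (4 - 5*(-13/3))) = -1/(698 + (4 + 65/3)) = -1/(698 + 77/3) = -1/2171/3 = -1*3/2171 = -3/2171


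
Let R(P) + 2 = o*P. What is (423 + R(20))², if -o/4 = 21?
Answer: 1585081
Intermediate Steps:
o = -84 (o = -4*21 = -84)
R(P) = -2 - 84*P
(423 + R(20))² = (423 + (-2 - 84*20))² = (423 + (-2 - 1680))² = (423 - 1682)² = (-1259)² = 1585081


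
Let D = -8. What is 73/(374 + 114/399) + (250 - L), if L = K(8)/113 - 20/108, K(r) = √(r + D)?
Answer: 17711897/70740 ≈ 250.38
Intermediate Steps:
K(r) = √(-8 + r) (K(r) = √(r - 8) = √(-8 + r))
L = -5/27 (L = √(-8 + 8)/113 - 20/108 = √0*(1/113) - 20*1/108 = 0*(1/113) - 5/27 = 0 - 5/27 = -5/27 ≈ -0.18519)
73/(374 + 114/399) + (250 - L) = 73/(374 + 114/399) + (250 - 1*(-5/27)) = 73/(374 + 114*(1/399)) + (250 + 5/27) = 73/(374 + 2/7) + 6755/27 = 73/(2620/7) + 6755/27 = 73*(7/2620) + 6755/27 = 511/2620 + 6755/27 = 17711897/70740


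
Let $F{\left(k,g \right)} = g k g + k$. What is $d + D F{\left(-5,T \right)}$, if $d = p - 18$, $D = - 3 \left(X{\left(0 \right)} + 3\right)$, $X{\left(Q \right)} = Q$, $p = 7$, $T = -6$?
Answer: $1654$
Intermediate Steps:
$F{\left(k,g \right)} = k + k g^{2}$ ($F{\left(k,g \right)} = k g^{2} + k = k + k g^{2}$)
$D = -9$ ($D = - 3 \left(0 + 3\right) = \left(-3\right) 3 = -9$)
$d = -11$ ($d = 7 - 18 = -11$)
$d + D F{\left(-5,T \right)} = -11 - 9 \left(- 5 \left(1 + \left(-6\right)^{2}\right)\right) = -11 - 9 \left(- 5 \left(1 + 36\right)\right) = -11 - 9 \left(\left(-5\right) 37\right) = -11 - -1665 = -11 + 1665 = 1654$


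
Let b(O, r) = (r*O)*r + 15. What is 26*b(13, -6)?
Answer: 12558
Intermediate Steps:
b(O, r) = 15 + O*r² (b(O, r) = (O*r)*r + 15 = O*r² + 15 = 15 + O*r²)
26*b(13, -6) = 26*(15 + 13*(-6)²) = 26*(15 + 13*36) = 26*(15 + 468) = 26*483 = 12558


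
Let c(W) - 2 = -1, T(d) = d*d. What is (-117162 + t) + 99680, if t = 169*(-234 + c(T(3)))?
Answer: -56859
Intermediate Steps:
T(d) = d²
c(W) = 1 (c(W) = 2 - 1 = 1)
t = -39377 (t = 169*(-234 + 1) = 169*(-233) = -39377)
(-117162 + t) + 99680 = (-117162 - 39377) + 99680 = -156539 + 99680 = -56859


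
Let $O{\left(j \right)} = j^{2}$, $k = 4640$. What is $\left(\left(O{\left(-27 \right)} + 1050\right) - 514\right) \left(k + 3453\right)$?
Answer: $10237645$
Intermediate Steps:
$\left(\left(O{\left(-27 \right)} + 1050\right) - 514\right) \left(k + 3453\right) = \left(\left(\left(-27\right)^{2} + 1050\right) - 514\right) \left(4640 + 3453\right) = \left(\left(729 + 1050\right) - 514\right) 8093 = \left(1779 - 514\right) 8093 = 1265 \cdot 8093 = 10237645$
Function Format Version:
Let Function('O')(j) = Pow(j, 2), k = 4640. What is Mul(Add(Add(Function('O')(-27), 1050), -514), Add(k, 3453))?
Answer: 10237645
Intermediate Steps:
Mul(Add(Add(Function('O')(-27), 1050), -514), Add(k, 3453)) = Mul(Add(Add(Pow(-27, 2), 1050), -514), Add(4640, 3453)) = Mul(Add(Add(729, 1050), -514), 8093) = Mul(Add(1779, -514), 8093) = Mul(1265, 8093) = 10237645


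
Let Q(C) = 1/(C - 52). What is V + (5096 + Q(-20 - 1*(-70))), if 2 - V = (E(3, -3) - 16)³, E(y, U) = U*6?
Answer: 88803/2 ≈ 44402.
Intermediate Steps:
E(y, U) = 6*U
Q(C) = 1/(-52 + C)
V = 39306 (V = 2 - (6*(-3) - 16)³ = 2 - (-18 - 16)³ = 2 - 1*(-34)³ = 2 - 1*(-39304) = 2 + 39304 = 39306)
V + (5096 + Q(-20 - 1*(-70))) = 39306 + (5096 + 1/(-52 + (-20 - 1*(-70)))) = 39306 + (5096 + 1/(-52 + (-20 + 70))) = 39306 + (5096 + 1/(-52 + 50)) = 39306 + (5096 + 1/(-2)) = 39306 + (5096 - ½) = 39306 + 10191/2 = 88803/2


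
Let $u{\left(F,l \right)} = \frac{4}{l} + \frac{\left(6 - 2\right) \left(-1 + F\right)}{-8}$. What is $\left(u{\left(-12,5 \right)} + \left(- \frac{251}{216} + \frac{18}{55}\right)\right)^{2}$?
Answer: $\frac{5899315249}{141134400} \approx 41.799$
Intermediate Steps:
$u{\left(F,l \right)} = \frac{1}{2} + \frac{4}{l} - \frac{F}{2}$ ($u{\left(F,l \right)} = \frac{4}{l} + 4 \left(-1 + F\right) \left(- \frac{1}{8}\right) = \frac{4}{l} + \left(-4 + 4 F\right) \left(- \frac{1}{8}\right) = \frac{4}{l} - \left(- \frac{1}{2} + \frac{F}{2}\right) = \frac{1}{2} + \frac{4}{l} - \frac{F}{2}$)
$\left(u{\left(-12,5 \right)} + \left(- \frac{251}{216} + \frac{18}{55}\right)\right)^{2} = \left(\frac{8 - 5 \left(-1 - 12\right)}{2 \cdot 5} + \left(- \frac{251}{216} + \frac{18}{55}\right)\right)^{2} = \left(\frac{1}{2} \cdot \frac{1}{5} \left(8 - 5 \left(-13\right)\right) + \left(\left(-251\right) \frac{1}{216} + 18 \cdot \frac{1}{55}\right)\right)^{2} = \left(\frac{1}{2} \cdot \frac{1}{5} \left(8 + 65\right) + \left(- \frac{251}{216} + \frac{18}{55}\right)\right)^{2} = \left(\frac{1}{2} \cdot \frac{1}{5} \cdot 73 - \frac{9917}{11880}\right)^{2} = \left(\frac{73}{10} - \frac{9917}{11880}\right)^{2} = \left(\frac{76807}{11880}\right)^{2} = \frac{5899315249}{141134400}$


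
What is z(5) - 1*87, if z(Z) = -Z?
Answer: -92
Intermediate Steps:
z(5) - 1*87 = -1*5 - 1*87 = -5 - 87 = -92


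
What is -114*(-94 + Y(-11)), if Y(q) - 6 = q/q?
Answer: 9918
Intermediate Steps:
Y(q) = 7 (Y(q) = 6 + q/q = 6 + 1 = 7)
-114*(-94 + Y(-11)) = -114*(-94 + 7) = -114*(-87) = 9918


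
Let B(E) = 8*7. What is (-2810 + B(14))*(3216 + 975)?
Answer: -11542014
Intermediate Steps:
B(E) = 56
(-2810 + B(14))*(3216 + 975) = (-2810 + 56)*(3216 + 975) = -2754*4191 = -11542014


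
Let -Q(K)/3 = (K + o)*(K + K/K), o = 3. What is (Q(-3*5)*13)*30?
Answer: -196560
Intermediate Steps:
Q(K) = -3*(1 + K)*(3 + K) (Q(K) = -3*(K + 3)*(K + K/K) = -3*(3 + K)*(K + 1) = -3*(3 + K)*(1 + K) = -3*(1 + K)*(3 + K))
(Q(-3*5)*13)*30 = ((-9 - (-36)*5 - 3*(-3*5)²)*13)*30 = ((-9 - 12*(-15) - 3*(-15)²)*13)*30 = ((-9 + 180 - 3*225)*13)*30 = ((-9 + 180 - 675)*13)*30 = -504*13*30 = -6552*30 = -196560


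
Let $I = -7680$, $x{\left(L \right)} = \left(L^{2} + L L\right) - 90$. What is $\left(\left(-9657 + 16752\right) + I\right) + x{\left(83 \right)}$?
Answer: $13103$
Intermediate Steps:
$x{\left(L \right)} = -90 + 2 L^{2}$ ($x{\left(L \right)} = \left(L^{2} + L^{2}\right) - 90 = 2 L^{2} - 90 = -90 + 2 L^{2}$)
$\left(\left(-9657 + 16752\right) + I\right) + x{\left(83 \right)} = \left(\left(-9657 + 16752\right) - 7680\right) - \left(90 - 2 \cdot 83^{2}\right) = \left(7095 - 7680\right) + \left(-90 + 2 \cdot 6889\right) = -585 + \left(-90 + 13778\right) = -585 + 13688 = 13103$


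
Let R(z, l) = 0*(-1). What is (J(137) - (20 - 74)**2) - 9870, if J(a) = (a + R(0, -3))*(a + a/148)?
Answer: 904253/148 ≈ 6109.8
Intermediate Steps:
R(z, l) = 0
J(a) = 149*a**2/148 (J(a) = (a + 0)*(a + a/148) = a*(a + a*(1/148)) = a*(a + a/148) = a*(149*a/148) = 149*a**2/148)
(J(137) - (20 - 74)**2) - 9870 = ((149/148)*137**2 - (20 - 74)**2) - 9870 = ((149/148)*18769 - 1*(-54)**2) - 9870 = (2796581/148 - 1*2916) - 9870 = (2796581/148 - 2916) - 9870 = 2365013/148 - 9870 = 904253/148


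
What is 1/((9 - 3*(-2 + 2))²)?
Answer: 1/81 ≈ 0.012346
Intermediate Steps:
1/((9 - 3*(-2 + 2))²) = 1/((9 - 3*0)²) = 1/((9 + 0)²) = 1/(9²) = 1/81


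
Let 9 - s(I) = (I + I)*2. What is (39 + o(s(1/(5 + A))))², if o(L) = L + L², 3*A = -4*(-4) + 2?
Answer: 218714521/14641 ≈ 14939.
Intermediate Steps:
A = 6 (A = (-4*(-4) + 2)/3 = (16 + 2)/3 = (⅓)*18 = 6)
s(I) = 9 - 4*I (s(I) = 9 - (I + I)*2 = 9 - 2*I*2 = 9 - 4*I)
(39 + o(s(1/(5 + A))))² = (39 + (9 - 4/(5 + 6))*(1 + (9 - 4/(5 + 6))))² = (39 + (9 - 4/11)*(1 + (9 - 4/11)))² = (39 + 95*(1 + 95/11)/11)² = (39 + (95/11)*(106/11))² = (39 + 10070/121)² = (14789/121)² = 218714521/14641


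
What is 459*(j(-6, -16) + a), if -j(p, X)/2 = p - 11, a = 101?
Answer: 61965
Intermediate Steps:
j(p, X) = 22 - 2*p (j(p, X) = -2*(p - 11) = -2*(-11 + p) = 22 - 2*p)
459*(j(-6, -16) + a) = 459*((22 - 2*(-6)) + 101) = 459*((22 + 12) + 101) = 459*(34 + 101) = 459*135 = 61965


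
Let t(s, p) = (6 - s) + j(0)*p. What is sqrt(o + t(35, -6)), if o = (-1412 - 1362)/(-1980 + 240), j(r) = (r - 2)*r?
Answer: I*sqrt(20743410)/870 ≈ 5.235*I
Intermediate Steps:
j(r) = r*(-2 + r) (j(r) = (-2 + r)*r = r*(-2 + r))
t(s, p) = 6 - s (t(s, p) = (6 - s) + (0*(-2 + 0))*p = (6 - s) + (0*(-2))*p = (6 - s) + 0*p = (6 - s) + 0 = 6 - s)
o = 1387/870 (o = -2774/(-1740) = -2774*(-1/1740) = 1387/870 ≈ 1.5943)
sqrt(o + t(35, -6)) = sqrt(1387/870 + (6 - 1*35)) = sqrt(1387/870 + (6 - 35)) = sqrt(1387/870 - 29) = sqrt(-23843/870) = I*sqrt(20743410)/870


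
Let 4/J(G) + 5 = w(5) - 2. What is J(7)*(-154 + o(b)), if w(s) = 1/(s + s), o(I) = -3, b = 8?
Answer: 6280/69 ≈ 91.015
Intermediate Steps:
w(s) = 1/(2*s)
J(G) = -40/69 (J(G) = 4/(-5 + ((½)/5 - 2)) = 4/(-5 + ((½)*(⅕) - 2)) = 4/(-5 + (⅒ - 2)) = 4/(-5 - 19/10) = 4/(-69/10) = 4*(-10/69) = -40/69)
J(7)*(-154 + o(b)) = -40*(-154 - 3)/69 = -40/69*(-157) = 6280/69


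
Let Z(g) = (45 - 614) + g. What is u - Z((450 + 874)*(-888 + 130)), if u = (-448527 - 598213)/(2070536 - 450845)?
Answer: 1626429487511/1619691 ≈ 1.0042e+6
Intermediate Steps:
Z(g) = -569 + g
u = -1046740/1619691 ≈ -0.64626
u - Z((450 + 874)*(-888 + 130)) = -1046740/1619691 - (-569 + (450 + 874)*(-888 + 130)) = -1046740/1619691 - (-569 + 1324*(-758)) = -1046740/1619691 - (-569 - 1003592) = -1046740/1619691 - 1*(-1004161) = -1046740/1619691 + 1004161 = 1626429487511/1619691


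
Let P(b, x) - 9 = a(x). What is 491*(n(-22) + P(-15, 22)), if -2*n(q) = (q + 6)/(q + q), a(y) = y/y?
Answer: 53028/11 ≈ 4820.7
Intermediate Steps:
a(y) = 1
P(b, x) = 10 (P(b, x) = 9 + 1 = 10)
n(q) = -(6 + q)/(4*q) (n(q) = -(q + 6)/(2*(q + q)) = -(6 + q)/(2*(2*q)) = -(6 + q)*1/(2*q)/2 = -(6 + q)/(4*q))
491*(n(-22) + P(-15, 22)) = 491*((¼)*(-6 - 1*(-22))/(-22) + 10) = 491*((¼)*(-1/22)*(-6 + 22) + 10) = 491*((¼)*(-1/22)*16 + 10) = 491*(-2/11 + 10) = 491*(108/11) = 53028/11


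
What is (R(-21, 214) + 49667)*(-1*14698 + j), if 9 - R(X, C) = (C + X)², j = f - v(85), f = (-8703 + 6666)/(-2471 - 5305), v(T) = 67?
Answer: -475583787827/2592 ≈ -1.8348e+8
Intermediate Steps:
f = 679/2592 (f = -2037/(-7776) = -2037*(-1/7776) = 679/2592 ≈ 0.26196)
j = -172985/2592 (j = 679/2592 - 1*67 = 679/2592 - 67 = -172985/2592 ≈ -66.738)
R(X, C) = 9 - (C + X)²
(R(-21, 214) + 49667)*(-1*14698 + j) = ((9 - (214 - 21)²) + 49667)*(-1*14698 - 172985/2592) = ((9 - 1*193²) + 49667)*(-14698 - 172985/2592) = ((9 - 1*37249) + 49667)*(-38270201/2592) = ((9 - 37249) + 49667)*(-38270201/2592) = (-37240 + 49667)*(-38270201/2592) = 12427*(-38270201/2592) = -475583787827/2592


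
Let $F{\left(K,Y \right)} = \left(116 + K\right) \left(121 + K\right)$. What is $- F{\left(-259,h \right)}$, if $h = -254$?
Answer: $-19734$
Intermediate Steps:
$- F{\left(-259,h \right)} = - (14036 + \left(-259\right)^{2} + 237 \left(-259\right)) = - (14036 + 67081 - 61383) = \left(-1\right) 19734 = -19734$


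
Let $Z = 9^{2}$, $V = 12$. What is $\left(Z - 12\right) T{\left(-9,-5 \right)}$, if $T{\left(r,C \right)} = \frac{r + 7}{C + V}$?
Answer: $- \frac{138}{7} \approx -19.714$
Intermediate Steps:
$T{\left(r,C \right)} = \frac{7 + r}{12 + C}$ ($T{\left(r,C \right)} = \frac{r + 7}{C + 12} = \frac{7 + r}{12 + C}$)
$Z = 81$
$\left(Z - 12\right) T{\left(-9,-5 \right)} = \left(81 - 12\right) \frac{7 - 9}{12 - 5} = 69 \cdot \frac{1}{7} \left(-2\right) = 69 \left(- \frac{2}{7}\right) = - \frac{138}{7}$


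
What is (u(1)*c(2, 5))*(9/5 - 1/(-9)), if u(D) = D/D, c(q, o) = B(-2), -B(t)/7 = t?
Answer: 1204/45 ≈ 26.756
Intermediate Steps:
B(t) = -7*t
c(q, o) = 14 (c(q, o) = -7*(-2) = 14)
u(D) = 1
(u(1)*c(2, 5))*(9/5 - 1/(-9)) = (1*14)*(9/5 - 1/(-9)) = 14*(9*(⅕) - 1*(-⅑)) = 14*(9/5 + ⅑) = 14*(86/45) = 1204/45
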